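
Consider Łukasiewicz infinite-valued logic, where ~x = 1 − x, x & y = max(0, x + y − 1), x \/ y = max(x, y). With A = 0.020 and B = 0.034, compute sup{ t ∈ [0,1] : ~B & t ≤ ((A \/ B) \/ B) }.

~B = 1 − 0.034 = 0.966
So the left factor is ~B = 0.966.
A \/ B = max(0.020, 0.034) = 0.034
(A \/ B) \/ B = max(0.034, 0.034) = 0.034
So the right-hand bound is (A \/ B) \/ B = 0.034.
The residuum of the Łukasiewicz t-norm gives the supremum: min(1, 1 − 0.966 + 0.034).
1 − 0.966 + 0.034 = 0.068, so t = min(1, 0.068) = 0.068.
Check: 0.966 & 0.068 = max(0, 0.034) = 0.034 ≤ 0.034.

0.068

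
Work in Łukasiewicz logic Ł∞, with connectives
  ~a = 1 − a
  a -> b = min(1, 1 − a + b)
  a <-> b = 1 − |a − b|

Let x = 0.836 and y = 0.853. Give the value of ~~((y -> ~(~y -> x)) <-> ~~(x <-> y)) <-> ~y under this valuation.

0.983

~y = 1 − 0.853 = 0.147
~y -> x = min(1, 1 − 0.147 + 0.836) = min(1, 1.689) = 1.000
~(~y -> x) = 1 − 1.000 = 0.000
y -> ~(~y -> x) = min(1, 1 − 0.853 + 0.000) = min(1, 0.147) = 0.147
x <-> y = 1 − |0.836 − 0.853| = 1 − 0.017 = 0.983
~(x <-> y) = 1 − 0.983 = 0.017
~~(x <-> y) = 1 − 0.017 = 0.983
(y -> ~(~y -> x)) <-> ~~(x <-> y) = 1 − |0.147 − 0.983| = 1 − 0.836 = 0.164
~((y -> ~(~y -> x)) <-> ~~(x <-> y)) = 1 − 0.164 = 0.836
~~((y -> ~(~y -> x)) <-> ~~(x <-> y)) = 1 − 0.836 = 0.164
~~((y -> ~(~y -> x)) <-> ~~(x <-> y)) <-> ~y = 1 − |0.164 − 0.147| = 1 − 0.017 = 0.983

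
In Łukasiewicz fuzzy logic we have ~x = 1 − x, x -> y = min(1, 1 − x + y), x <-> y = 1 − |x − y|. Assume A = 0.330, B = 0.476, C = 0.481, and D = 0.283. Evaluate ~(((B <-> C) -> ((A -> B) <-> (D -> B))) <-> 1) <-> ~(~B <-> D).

B <-> C = 1 − |0.476 − 0.481| = 1 − 0.005 = 0.995
A -> B = min(1, 1 − 0.330 + 0.476) = min(1, 1.146) = 1.000
D -> B = min(1, 1 − 0.283 + 0.476) = min(1, 1.193) = 1.000
(A -> B) <-> (D -> B) = 1 − |1.000 − 1.000| = 1 − 0.000 = 1.000
(B <-> C) -> ((A -> B) <-> (D -> B)) = min(1, 1 − 0.995 + 1.000) = min(1, 1.005) = 1.000
((B <-> C) -> ((A -> B) <-> (D -> B))) <-> 1 = 1 − |1.000 − 1.000| = 1 − 0.000 = 1.000
~(((B <-> C) -> ((A -> B) <-> (D -> B))) <-> 1) = 1 − 1.000 = 0.000
~B = 1 − 0.476 = 0.524
~B <-> D = 1 − |0.524 − 0.283| = 1 − 0.241 = 0.759
~(~B <-> D) = 1 − 0.759 = 0.241
~(((B <-> C) -> ((A -> B) <-> (D -> B))) <-> 1) <-> ~(~B <-> D) = 1 − |0.000 − 0.241| = 1 − 0.241 = 0.759

0.759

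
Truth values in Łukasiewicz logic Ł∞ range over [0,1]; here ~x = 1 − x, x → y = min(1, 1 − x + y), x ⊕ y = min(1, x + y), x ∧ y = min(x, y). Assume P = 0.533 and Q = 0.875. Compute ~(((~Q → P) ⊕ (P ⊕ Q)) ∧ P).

~Q = 1 − 0.875 = 0.125
~Q → P = min(1, 1 − 0.125 + 0.533) = min(1, 1.408) = 1.000
P ⊕ Q = min(1, 0.533 + 0.875) = min(1, 1.408) = 1.000
(~Q → P) ⊕ (P ⊕ Q) = min(1, 1.000 + 1.000) = min(1, 2.000) = 1.000
((~Q → P) ⊕ (P ⊕ Q)) ∧ P = min(1.000, 0.533) = 0.533
~(((~Q → P) ⊕ (P ⊕ Q)) ∧ P) = 1 − 0.533 = 0.467

0.467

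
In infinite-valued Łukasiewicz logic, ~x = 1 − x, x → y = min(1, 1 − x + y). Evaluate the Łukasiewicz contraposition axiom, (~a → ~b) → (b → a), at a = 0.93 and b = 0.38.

~a = 1 − 0.93 = 0.07
~b = 1 − 0.38 = 0.62
~a → ~b = min(1, 1 − 0.07 + 0.62) = min(1, 1.55) = 1.00
b → a = min(1, 1 − 0.38 + 0.93) = min(1, 1.55) = 1.00
(~a → ~b) → (b → a) = min(1, 1 − 1.00 + 1.00) = min(1, 1.00) = 1.00
(As expected: an axiom of Ł∞, always 1.)

1.00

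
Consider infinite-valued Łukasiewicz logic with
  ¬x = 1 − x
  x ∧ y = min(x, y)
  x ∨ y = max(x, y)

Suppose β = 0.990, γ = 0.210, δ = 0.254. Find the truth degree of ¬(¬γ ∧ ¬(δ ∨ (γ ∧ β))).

0.254

¬γ = 1 − 0.210 = 0.790
γ ∧ β = min(0.210, 0.990) = 0.210
δ ∨ (γ ∧ β) = max(0.254, 0.210) = 0.254
¬(δ ∨ (γ ∧ β)) = 1 − 0.254 = 0.746
¬γ ∧ ¬(δ ∨ (γ ∧ β)) = min(0.790, 0.746) = 0.746
¬(¬γ ∧ ¬(δ ∨ (γ ∧ β))) = 1 − 0.746 = 0.254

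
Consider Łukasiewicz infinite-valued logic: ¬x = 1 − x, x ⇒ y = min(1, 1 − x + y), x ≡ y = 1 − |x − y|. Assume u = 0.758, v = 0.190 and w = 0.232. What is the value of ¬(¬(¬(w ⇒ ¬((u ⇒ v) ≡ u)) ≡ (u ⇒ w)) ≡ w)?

0.242

u ⇒ v = min(1, 1 − 0.758 + 0.190) = min(1, 0.432) = 0.432
(u ⇒ v) ≡ u = 1 − |0.432 − 0.758| = 1 − 0.326 = 0.674
¬((u ⇒ v) ≡ u) = 1 − 0.674 = 0.326
w ⇒ ¬((u ⇒ v) ≡ u) = min(1, 1 − 0.232 + 0.326) = min(1, 1.094) = 1.000
¬(w ⇒ ¬((u ⇒ v) ≡ u)) = 1 − 1.000 = 0.000
u ⇒ w = min(1, 1 − 0.758 + 0.232) = min(1, 0.474) = 0.474
¬(w ⇒ ¬((u ⇒ v) ≡ u)) ≡ (u ⇒ w) = 1 − |0.000 − 0.474| = 1 − 0.474 = 0.526
¬(¬(w ⇒ ¬((u ⇒ v) ≡ u)) ≡ (u ⇒ w)) = 1 − 0.526 = 0.474
¬(¬(w ⇒ ¬((u ⇒ v) ≡ u)) ≡ (u ⇒ w)) ≡ w = 1 − |0.474 − 0.232| = 1 − 0.242 = 0.758
¬(¬(¬(w ⇒ ¬((u ⇒ v) ≡ u)) ≡ (u ⇒ w)) ≡ w) = 1 − 0.758 = 0.242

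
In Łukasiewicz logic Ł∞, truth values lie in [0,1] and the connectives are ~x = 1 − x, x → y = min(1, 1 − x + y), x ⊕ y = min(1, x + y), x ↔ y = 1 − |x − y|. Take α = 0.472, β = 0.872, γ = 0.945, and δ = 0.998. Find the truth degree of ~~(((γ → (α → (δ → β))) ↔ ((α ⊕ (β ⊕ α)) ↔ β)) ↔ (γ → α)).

0.655

δ → β = min(1, 1 − 0.998 + 0.872) = min(1, 0.874) = 0.874
α → (δ → β) = min(1, 1 − 0.472 + 0.874) = min(1, 1.402) = 1.000
γ → (α → (δ → β)) = min(1, 1 − 0.945 + 1.000) = min(1, 1.055) = 1.000
β ⊕ α = min(1, 0.872 + 0.472) = min(1, 1.344) = 1.000
α ⊕ (β ⊕ α) = min(1, 0.472 + 1.000) = min(1, 1.472) = 1.000
(α ⊕ (β ⊕ α)) ↔ β = 1 − |1.000 − 0.872| = 1 − 0.128 = 0.872
(γ → (α → (δ → β))) ↔ ((α ⊕ (β ⊕ α)) ↔ β) = 1 − |1.000 − 0.872| = 1 − 0.128 = 0.872
γ → α = min(1, 1 − 0.945 + 0.472) = min(1, 0.527) = 0.527
((γ → (α → (δ → β))) ↔ ((α ⊕ (β ⊕ α)) ↔ β)) ↔ (γ → α) = 1 − |0.872 − 0.527| = 1 − 0.345 = 0.655
~(((γ → (α → (δ → β))) ↔ ((α ⊕ (β ⊕ α)) ↔ β)) ↔ (γ → α)) = 1 − 0.655 = 0.345
~~(((γ → (α → (δ → β))) ↔ ((α ⊕ (β ⊕ α)) ↔ β)) ↔ (γ → α)) = 1 − 0.345 = 0.655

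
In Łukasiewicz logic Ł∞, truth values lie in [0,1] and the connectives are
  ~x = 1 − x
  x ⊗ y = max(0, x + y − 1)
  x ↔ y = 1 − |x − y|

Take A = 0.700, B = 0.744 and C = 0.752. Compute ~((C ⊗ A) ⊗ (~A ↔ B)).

C ⊗ A = max(0, 0.752 + 0.700 − 1) = max(0, 0.452) = 0.452
~A = 1 − 0.700 = 0.300
~A ↔ B = 1 − |0.300 − 0.744| = 1 − 0.444 = 0.556
(C ⊗ A) ⊗ (~A ↔ B) = max(0, 0.452 + 0.556 − 1) = max(0, 0.008) = 0.008
~((C ⊗ A) ⊗ (~A ↔ B)) = 1 − 0.008 = 0.992

0.992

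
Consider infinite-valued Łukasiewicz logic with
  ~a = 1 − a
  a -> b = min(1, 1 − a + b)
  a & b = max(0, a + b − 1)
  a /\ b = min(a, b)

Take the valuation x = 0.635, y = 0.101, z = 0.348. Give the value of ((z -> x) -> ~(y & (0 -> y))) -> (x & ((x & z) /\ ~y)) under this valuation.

0.101

z -> x = min(1, 1 − 0.348 + 0.635) = min(1, 1.287) = 1.000
0 -> y = min(1, 1 − 0.000 + 0.101) = min(1, 1.101) = 1.000
y & (0 -> y) = max(0, 0.101 + 1.000 − 1) = max(0, 0.101) = 0.101
~(y & (0 -> y)) = 1 − 0.101 = 0.899
(z -> x) -> ~(y & (0 -> y)) = min(1, 1 − 1.000 + 0.899) = min(1, 0.899) = 0.899
x & z = max(0, 0.635 + 0.348 − 1) = max(0, -0.017) = 0.000
~y = 1 − 0.101 = 0.899
(x & z) /\ ~y = min(0.000, 0.899) = 0.000
x & ((x & z) /\ ~y) = max(0, 0.635 + 0.000 − 1) = max(0, -0.365) = 0.000
((z -> x) -> ~(y & (0 -> y))) -> (x & ((x & z) /\ ~y)) = min(1, 1 − 0.899 + 0.000) = min(1, 0.101) = 0.101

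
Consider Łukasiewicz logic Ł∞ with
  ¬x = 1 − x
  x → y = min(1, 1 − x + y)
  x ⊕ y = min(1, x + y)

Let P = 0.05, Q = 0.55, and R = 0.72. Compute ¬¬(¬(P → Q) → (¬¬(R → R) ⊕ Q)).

P → Q = min(1, 1 − 0.05 + 0.55) = min(1, 1.50) = 1.00
¬(P → Q) = 1 − 1.00 = 0.00
R → R = min(1, 1 − 0.72 + 0.72) = min(1, 1.00) = 1.00
¬(R → R) = 1 − 1.00 = 0.00
¬¬(R → R) = 1 − 0.00 = 1.00
¬¬(R → R) ⊕ Q = min(1, 1.00 + 0.55) = min(1, 1.55) = 1.00
¬(P → Q) → (¬¬(R → R) ⊕ Q) = min(1, 1 − 0.00 + 1.00) = min(1, 2.00) = 1.00
¬(¬(P → Q) → (¬¬(R → R) ⊕ Q)) = 1 − 1.00 = 0.00
¬¬(¬(P → Q) → (¬¬(R → R) ⊕ Q)) = 1 − 0.00 = 1.00

1.00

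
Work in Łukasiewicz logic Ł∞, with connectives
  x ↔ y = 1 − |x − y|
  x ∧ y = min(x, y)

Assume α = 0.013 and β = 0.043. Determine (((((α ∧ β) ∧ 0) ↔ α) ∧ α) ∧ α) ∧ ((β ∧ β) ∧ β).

0.013

α ∧ β = min(0.013, 0.043) = 0.013
(α ∧ β) ∧ 0 = min(0.013, 0.000) = 0.000
((α ∧ β) ∧ 0) ↔ α = 1 − |0.000 − 0.013| = 1 − 0.013 = 0.987
(((α ∧ β) ∧ 0) ↔ α) ∧ α = min(0.987, 0.013) = 0.013
((((α ∧ β) ∧ 0) ↔ α) ∧ α) ∧ α = min(0.013, 0.013) = 0.013
β ∧ β = min(0.043, 0.043) = 0.043
(β ∧ β) ∧ β = min(0.043, 0.043) = 0.043
(((((α ∧ β) ∧ 0) ↔ α) ∧ α) ∧ α) ∧ ((β ∧ β) ∧ β) = min(0.013, 0.043) = 0.013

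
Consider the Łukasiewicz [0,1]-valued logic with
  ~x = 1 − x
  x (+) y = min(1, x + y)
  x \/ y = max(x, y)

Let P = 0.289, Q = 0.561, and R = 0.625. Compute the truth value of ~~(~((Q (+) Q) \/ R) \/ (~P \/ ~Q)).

Q (+) Q = min(1, 0.561 + 0.561) = min(1, 1.122) = 1.000
(Q (+) Q) \/ R = max(1.000, 0.625) = 1.000
~((Q (+) Q) \/ R) = 1 − 1.000 = 0.000
~P = 1 − 0.289 = 0.711
~Q = 1 − 0.561 = 0.439
~P \/ ~Q = max(0.711, 0.439) = 0.711
~((Q (+) Q) \/ R) \/ (~P \/ ~Q) = max(0.000, 0.711) = 0.711
~(~((Q (+) Q) \/ R) \/ (~P \/ ~Q)) = 1 − 0.711 = 0.289
~~(~((Q (+) Q) \/ R) \/ (~P \/ ~Q)) = 1 − 0.289 = 0.711

0.711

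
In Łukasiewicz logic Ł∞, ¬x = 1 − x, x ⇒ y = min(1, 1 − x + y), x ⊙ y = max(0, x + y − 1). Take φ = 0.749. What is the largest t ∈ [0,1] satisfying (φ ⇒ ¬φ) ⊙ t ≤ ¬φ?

¬φ = 1 − 0.749 = 0.251
φ ⇒ ¬φ = min(1, 1 − 0.749 + 0.251) = min(1, 0.502) = 0.502
So the left factor is φ ⇒ ¬φ = 0.502.
So the right-hand bound is ¬φ = 0.251.
The residuum of the Łukasiewicz t-norm gives the supremum: min(1, 1 − 0.502 + 0.251).
1 − 0.502 + 0.251 = 0.749, so t = min(1, 0.749) = 0.749.
Check: 0.502 ⊙ 0.749 = max(0, 0.251) = 0.251 ≤ 0.251.

0.749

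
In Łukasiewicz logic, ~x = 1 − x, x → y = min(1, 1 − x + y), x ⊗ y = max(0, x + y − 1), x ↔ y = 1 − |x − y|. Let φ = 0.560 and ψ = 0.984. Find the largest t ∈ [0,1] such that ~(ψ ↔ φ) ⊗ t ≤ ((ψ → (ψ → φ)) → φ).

1.000

ψ ↔ φ = 1 − |0.984 − 0.560| = 1 − 0.424 = 0.576
~(ψ ↔ φ) = 1 − 0.576 = 0.424
So the left factor is ~(ψ ↔ φ) = 0.424.
ψ → φ = min(1, 1 − 0.984 + 0.560) = min(1, 0.576) = 0.576
ψ → (ψ → φ) = min(1, 1 − 0.984 + 0.576) = min(1, 0.592) = 0.592
(ψ → (ψ → φ)) → φ = min(1, 1 − 0.592 + 0.560) = min(1, 0.968) = 0.968
So the right-hand bound is (ψ → (ψ → φ)) → φ = 0.968.
The residuum of the Łukasiewicz t-norm gives the supremum: min(1, 1 − 0.424 + 0.968).
1 − 0.424 + 0.968 = 1.544, so t = min(1, 1.544) = 1.000.
Check: 0.424 ⊗ 1.000 = max(0, 0.424) = 0.424 ≤ 0.968.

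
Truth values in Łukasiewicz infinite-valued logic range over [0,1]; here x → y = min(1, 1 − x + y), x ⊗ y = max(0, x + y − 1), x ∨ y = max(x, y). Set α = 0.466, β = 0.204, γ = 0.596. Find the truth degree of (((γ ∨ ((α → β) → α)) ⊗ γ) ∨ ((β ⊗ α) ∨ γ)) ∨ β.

0.596

α → β = min(1, 1 − 0.466 + 0.204) = min(1, 0.738) = 0.738
(α → β) → α = min(1, 1 − 0.738 + 0.466) = min(1, 0.728) = 0.728
γ ∨ ((α → β) → α) = max(0.596, 0.728) = 0.728
(γ ∨ ((α → β) → α)) ⊗ γ = max(0, 0.728 + 0.596 − 1) = max(0, 0.324) = 0.324
β ⊗ α = max(0, 0.204 + 0.466 − 1) = max(0, -0.330) = 0.000
(β ⊗ α) ∨ γ = max(0.000, 0.596) = 0.596
((γ ∨ ((α → β) → α)) ⊗ γ) ∨ ((β ⊗ α) ∨ γ) = max(0.324, 0.596) = 0.596
(((γ ∨ ((α → β) → α)) ⊗ γ) ∨ ((β ⊗ α) ∨ γ)) ∨ β = max(0.596, 0.204) = 0.596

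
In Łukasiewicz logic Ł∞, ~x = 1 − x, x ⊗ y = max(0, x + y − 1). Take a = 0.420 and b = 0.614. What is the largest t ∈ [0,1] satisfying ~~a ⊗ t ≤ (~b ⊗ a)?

0.580

~a = 1 − 0.420 = 0.580
~~a = 1 − 0.580 = 0.420
So the left factor is ~~a = 0.420.
~b = 1 − 0.614 = 0.386
~b ⊗ a = max(0, 0.386 + 0.420 − 1) = max(0, -0.194) = 0.000
So the right-hand bound is ~b ⊗ a = 0.000.
The residuum of the Łukasiewicz t-norm gives the supremum: min(1, 1 − 0.420 + 0.000).
1 − 0.420 + 0.000 = 0.580, so t = min(1, 0.580) = 0.580.
Check: 0.420 ⊗ 0.580 = max(0, 0.000) = 0.000 ≤ 0.000.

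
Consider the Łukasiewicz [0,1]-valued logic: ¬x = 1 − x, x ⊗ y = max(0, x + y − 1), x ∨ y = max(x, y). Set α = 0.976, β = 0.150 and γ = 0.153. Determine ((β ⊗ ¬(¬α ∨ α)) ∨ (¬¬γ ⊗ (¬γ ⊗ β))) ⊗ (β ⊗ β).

¬α = 1 − 0.976 = 0.024
¬α ∨ α = max(0.024, 0.976) = 0.976
¬(¬α ∨ α) = 1 − 0.976 = 0.024
β ⊗ ¬(¬α ∨ α) = max(0, 0.150 + 0.024 − 1) = max(0, -0.826) = 0.000
¬γ = 1 − 0.153 = 0.847
¬¬γ = 1 − 0.847 = 0.153
¬γ ⊗ β = max(0, 0.847 + 0.150 − 1) = max(0, -0.003) = 0.000
¬¬γ ⊗ (¬γ ⊗ β) = max(0, 0.153 + 0.000 − 1) = max(0, -0.847) = 0.000
(β ⊗ ¬(¬α ∨ α)) ∨ (¬¬γ ⊗ (¬γ ⊗ β)) = max(0.000, 0.000) = 0.000
β ⊗ β = max(0, 0.150 + 0.150 − 1) = max(0, -0.700) = 0.000
((β ⊗ ¬(¬α ∨ α)) ∨ (¬¬γ ⊗ (¬γ ⊗ β))) ⊗ (β ⊗ β) = max(0, 0.000 + 0.000 − 1) = max(0, -1.000) = 0.000

0.000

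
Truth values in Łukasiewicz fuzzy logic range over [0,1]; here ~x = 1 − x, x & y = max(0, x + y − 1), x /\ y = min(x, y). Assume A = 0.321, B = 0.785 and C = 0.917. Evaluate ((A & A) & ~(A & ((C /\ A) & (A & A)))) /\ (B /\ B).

0.000

A & A = max(0, 0.321 + 0.321 − 1) = max(0, -0.358) = 0.000
C /\ A = min(0.917, 0.321) = 0.321
(C /\ A) & (A & A) = max(0, 0.321 + 0.000 − 1) = max(0, -0.679) = 0.000
A & ((C /\ A) & (A & A)) = max(0, 0.321 + 0.000 − 1) = max(0, -0.679) = 0.000
~(A & ((C /\ A) & (A & A))) = 1 − 0.000 = 1.000
(A & A) & ~(A & ((C /\ A) & (A & A))) = max(0, 0.000 + 1.000 − 1) = max(0, 0.000) = 0.000
B /\ B = min(0.785, 0.785) = 0.785
((A & A) & ~(A & ((C /\ A) & (A & A)))) /\ (B /\ B) = min(0.000, 0.785) = 0.000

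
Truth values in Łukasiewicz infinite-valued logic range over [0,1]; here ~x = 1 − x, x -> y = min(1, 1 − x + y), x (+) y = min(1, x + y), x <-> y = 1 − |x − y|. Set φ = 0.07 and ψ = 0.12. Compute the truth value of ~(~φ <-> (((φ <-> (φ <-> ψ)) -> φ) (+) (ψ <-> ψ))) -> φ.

~φ = 1 − 0.07 = 0.93
φ <-> ψ = 1 − |0.07 − 0.12| = 1 − 0.05 = 0.95
φ <-> (φ <-> ψ) = 1 − |0.07 − 0.95| = 1 − 0.88 = 0.12
(φ <-> (φ <-> ψ)) -> φ = min(1, 1 − 0.12 + 0.07) = min(1, 0.95) = 0.95
ψ <-> ψ = 1 − |0.12 − 0.12| = 1 − 0.00 = 1.00
((φ <-> (φ <-> ψ)) -> φ) (+) (ψ <-> ψ) = min(1, 0.95 + 1.00) = min(1, 1.95) = 1.00
~φ <-> (((φ <-> (φ <-> ψ)) -> φ) (+) (ψ <-> ψ)) = 1 − |0.93 − 1.00| = 1 − 0.07 = 0.93
~(~φ <-> (((φ <-> (φ <-> ψ)) -> φ) (+) (ψ <-> ψ))) = 1 − 0.93 = 0.07
~(~φ <-> (((φ <-> (φ <-> ψ)) -> φ) (+) (ψ <-> ψ))) -> φ = min(1, 1 − 0.07 + 0.07) = min(1, 1.00) = 1.00

1.00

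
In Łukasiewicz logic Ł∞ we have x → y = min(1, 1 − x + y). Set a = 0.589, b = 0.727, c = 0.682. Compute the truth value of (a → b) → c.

0.682

a → b = min(1, 1 − 0.589 + 0.727) = min(1, 1.138) = 1.000
(a → b) → c = min(1, 1 − 1.000 + 0.682) = min(1, 0.682) = 0.682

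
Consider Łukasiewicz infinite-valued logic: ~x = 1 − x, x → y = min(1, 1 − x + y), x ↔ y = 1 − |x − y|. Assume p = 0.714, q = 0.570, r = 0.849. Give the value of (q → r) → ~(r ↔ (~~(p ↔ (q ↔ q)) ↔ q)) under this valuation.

q → r = min(1, 1 − 0.570 + 0.849) = min(1, 1.279) = 1.000
q ↔ q = 1 − |0.570 − 0.570| = 1 − 0.000 = 1.000
p ↔ (q ↔ q) = 1 − |0.714 − 1.000| = 1 − 0.286 = 0.714
~(p ↔ (q ↔ q)) = 1 − 0.714 = 0.286
~~(p ↔ (q ↔ q)) = 1 − 0.286 = 0.714
~~(p ↔ (q ↔ q)) ↔ q = 1 − |0.714 − 0.570| = 1 − 0.144 = 0.856
r ↔ (~~(p ↔ (q ↔ q)) ↔ q) = 1 − |0.849 − 0.856| = 1 − 0.007 = 0.993
~(r ↔ (~~(p ↔ (q ↔ q)) ↔ q)) = 1 − 0.993 = 0.007
(q → r) → ~(r ↔ (~~(p ↔ (q ↔ q)) ↔ q)) = min(1, 1 − 1.000 + 0.007) = min(1, 0.007) = 0.007

0.007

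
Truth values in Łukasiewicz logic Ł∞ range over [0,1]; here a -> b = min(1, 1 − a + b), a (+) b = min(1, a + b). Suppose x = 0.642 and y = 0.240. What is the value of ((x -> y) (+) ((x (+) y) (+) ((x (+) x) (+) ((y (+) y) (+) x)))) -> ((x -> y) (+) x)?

1.000

x -> y = min(1, 1 − 0.642 + 0.240) = min(1, 0.598) = 0.598
x (+) y = min(1, 0.642 + 0.240) = min(1, 0.882) = 0.882
x (+) x = min(1, 0.642 + 0.642) = min(1, 1.284) = 1.000
y (+) y = min(1, 0.240 + 0.240) = min(1, 0.480) = 0.480
(y (+) y) (+) x = min(1, 0.480 + 0.642) = min(1, 1.122) = 1.000
(x (+) x) (+) ((y (+) y) (+) x) = min(1, 1.000 + 1.000) = min(1, 2.000) = 1.000
(x (+) y) (+) ((x (+) x) (+) ((y (+) y) (+) x)) = min(1, 0.882 + 1.000) = min(1, 1.882) = 1.000
(x -> y) (+) ((x (+) y) (+) ((x (+) x) (+) ((y (+) y) (+) x))) = min(1, 0.598 + 1.000) = min(1, 1.598) = 1.000
(x -> y) (+) x = min(1, 0.598 + 0.642) = min(1, 1.240) = 1.000
((x -> y) (+) ((x (+) y) (+) ((x (+) x) (+) ((y (+) y) (+) x)))) -> ((x -> y) (+) x) = min(1, 1 − 1.000 + 1.000) = min(1, 1.000) = 1.000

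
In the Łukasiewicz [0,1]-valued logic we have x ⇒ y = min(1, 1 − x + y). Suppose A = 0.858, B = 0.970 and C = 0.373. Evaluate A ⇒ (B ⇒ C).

B ⇒ C = min(1, 1 − 0.970 + 0.373) = min(1, 0.403) = 0.403
A ⇒ (B ⇒ C) = min(1, 1 − 0.858 + 0.403) = min(1, 0.545) = 0.545

0.545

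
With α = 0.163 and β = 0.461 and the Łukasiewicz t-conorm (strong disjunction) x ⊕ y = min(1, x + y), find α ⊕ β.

α ⊕ β = min(1, 0.163 + 0.461) = min(1, 0.624) = 0.624
For comparison, the Gödel t-conorm max(x, y) would give 0.461.

0.624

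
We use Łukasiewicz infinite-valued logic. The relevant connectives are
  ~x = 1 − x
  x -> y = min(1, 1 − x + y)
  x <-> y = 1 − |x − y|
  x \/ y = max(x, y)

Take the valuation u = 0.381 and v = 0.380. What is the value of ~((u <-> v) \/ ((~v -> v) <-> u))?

u <-> v = 1 − |0.381 − 0.380| = 1 − 0.001 = 0.999
~v = 1 − 0.380 = 0.620
~v -> v = min(1, 1 − 0.620 + 0.380) = min(1, 0.760) = 0.760
(~v -> v) <-> u = 1 − |0.760 − 0.381| = 1 − 0.379 = 0.621
(u <-> v) \/ ((~v -> v) <-> u) = max(0.999, 0.621) = 0.999
~((u <-> v) \/ ((~v -> v) <-> u)) = 1 − 0.999 = 0.001

0.001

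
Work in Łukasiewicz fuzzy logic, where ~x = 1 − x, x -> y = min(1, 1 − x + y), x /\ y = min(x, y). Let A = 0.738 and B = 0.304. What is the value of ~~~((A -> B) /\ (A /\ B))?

A -> B = min(1, 1 − 0.738 + 0.304) = min(1, 0.566) = 0.566
A /\ B = min(0.738, 0.304) = 0.304
(A -> B) /\ (A /\ B) = min(0.566, 0.304) = 0.304
~((A -> B) /\ (A /\ B)) = 1 − 0.304 = 0.696
~~((A -> B) /\ (A /\ B)) = 1 − 0.696 = 0.304
~~~((A -> B) /\ (A /\ B)) = 1 − 0.304 = 0.696

0.696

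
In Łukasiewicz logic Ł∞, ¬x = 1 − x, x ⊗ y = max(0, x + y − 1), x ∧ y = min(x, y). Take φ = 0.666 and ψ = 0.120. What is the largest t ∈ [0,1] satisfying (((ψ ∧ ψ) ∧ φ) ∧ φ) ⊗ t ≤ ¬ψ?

1.000

ψ ∧ ψ = min(0.120, 0.120) = 0.120
(ψ ∧ ψ) ∧ φ = min(0.120, 0.666) = 0.120
((ψ ∧ ψ) ∧ φ) ∧ φ = min(0.120, 0.666) = 0.120
So the left factor is ((ψ ∧ ψ) ∧ φ) ∧ φ = 0.120.
¬ψ = 1 − 0.120 = 0.880
So the right-hand bound is ¬ψ = 0.880.
The residuum of the Łukasiewicz t-norm gives the supremum: min(1, 1 − 0.120 + 0.880).
1 − 0.120 + 0.880 = 1.760, so t = min(1, 1.760) = 1.000.
Check: 0.120 ⊗ 1.000 = max(0, 0.120) = 0.120 ≤ 0.880.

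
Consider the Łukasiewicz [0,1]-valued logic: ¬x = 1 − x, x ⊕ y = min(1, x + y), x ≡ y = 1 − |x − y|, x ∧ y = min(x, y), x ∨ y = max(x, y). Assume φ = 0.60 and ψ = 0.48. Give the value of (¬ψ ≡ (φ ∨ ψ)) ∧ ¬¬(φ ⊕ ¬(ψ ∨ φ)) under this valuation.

0.92

¬ψ = 1 − 0.48 = 0.52
φ ∨ ψ = max(0.60, 0.48) = 0.60
¬ψ ≡ (φ ∨ ψ) = 1 − |0.52 − 0.60| = 1 − 0.08 = 0.92
ψ ∨ φ = max(0.48, 0.60) = 0.60
¬(ψ ∨ φ) = 1 − 0.60 = 0.40
φ ⊕ ¬(ψ ∨ φ) = min(1, 0.60 + 0.40) = min(1, 1.00) = 1.00
¬(φ ⊕ ¬(ψ ∨ φ)) = 1 − 1.00 = 0.00
¬¬(φ ⊕ ¬(ψ ∨ φ)) = 1 − 0.00 = 1.00
(¬ψ ≡ (φ ∨ ψ)) ∧ ¬¬(φ ⊕ ¬(ψ ∨ φ)) = min(0.92, 1.00) = 0.92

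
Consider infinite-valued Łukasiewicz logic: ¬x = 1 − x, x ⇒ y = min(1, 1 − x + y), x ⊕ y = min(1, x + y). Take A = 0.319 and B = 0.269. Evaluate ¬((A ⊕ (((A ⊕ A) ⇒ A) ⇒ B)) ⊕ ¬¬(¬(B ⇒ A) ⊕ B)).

A ⊕ A = min(1, 0.319 + 0.319) = min(1, 0.638) = 0.638
(A ⊕ A) ⇒ A = min(1, 1 − 0.638 + 0.319) = min(1, 0.681) = 0.681
((A ⊕ A) ⇒ A) ⇒ B = min(1, 1 − 0.681 + 0.269) = min(1, 0.588) = 0.588
A ⊕ (((A ⊕ A) ⇒ A) ⇒ B) = min(1, 0.319 + 0.588) = min(1, 0.907) = 0.907
B ⇒ A = min(1, 1 − 0.269 + 0.319) = min(1, 1.050) = 1.000
¬(B ⇒ A) = 1 − 1.000 = 0.000
¬(B ⇒ A) ⊕ B = min(1, 0.000 + 0.269) = min(1, 0.269) = 0.269
¬(¬(B ⇒ A) ⊕ B) = 1 − 0.269 = 0.731
¬¬(¬(B ⇒ A) ⊕ B) = 1 − 0.731 = 0.269
(A ⊕ (((A ⊕ A) ⇒ A) ⇒ B)) ⊕ ¬¬(¬(B ⇒ A) ⊕ B) = min(1, 0.907 + 0.269) = min(1, 1.176) = 1.000
¬((A ⊕ (((A ⊕ A) ⇒ A) ⇒ B)) ⊕ ¬¬(¬(B ⇒ A) ⊕ B)) = 1 − 1.000 = 0.000

0.000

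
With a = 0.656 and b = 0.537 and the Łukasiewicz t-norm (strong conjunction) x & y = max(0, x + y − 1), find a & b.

a & b = max(0, 0.656 + 0.537 − 1) = max(0, 0.193) = 0.193
For comparison, the Gödel (minimum) t-norm min(x, y) would give 0.537.

0.193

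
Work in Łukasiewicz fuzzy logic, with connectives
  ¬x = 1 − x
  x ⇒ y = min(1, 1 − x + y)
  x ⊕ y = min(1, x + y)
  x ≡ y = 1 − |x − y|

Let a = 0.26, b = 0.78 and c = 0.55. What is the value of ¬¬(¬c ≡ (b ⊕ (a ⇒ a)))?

0.45

¬c = 1 − 0.55 = 0.45
a ⇒ a = min(1, 1 − 0.26 + 0.26) = min(1, 1.00) = 1.00
b ⊕ (a ⇒ a) = min(1, 0.78 + 1.00) = min(1, 1.78) = 1.00
¬c ≡ (b ⊕ (a ⇒ a)) = 1 − |0.45 − 1.00| = 1 − 0.55 = 0.45
¬(¬c ≡ (b ⊕ (a ⇒ a))) = 1 − 0.45 = 0.55
¬¬(¬c ≡ (b ⊕ (a ⇒ a))) = 1 − 0.55 = 0.45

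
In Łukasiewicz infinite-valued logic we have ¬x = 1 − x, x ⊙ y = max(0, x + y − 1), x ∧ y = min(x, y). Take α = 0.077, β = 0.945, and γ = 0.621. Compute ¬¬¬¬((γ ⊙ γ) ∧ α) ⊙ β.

0.022

γ ⊙ γ = max(0, 0.621 + 0.621 − 1) = max(0, 0.242) = 0.242
(γ ⊙ γ) ∧ α = min(0.242, 0.077) = 0.077
¬((γ ⊙ γ) ∧ α) = 1 − 0.077 = 0.923
¬¬((γ ⊙ γ) ∧ α) = 1 − 0.923 = 0.077
¬¬¬((γ ⊙ γ) ∧ α) = 1 − 0.077 = 0.923
¬¬¬¬((γ ⊙ γ) ∧ α) = 1 − 0.923 = 0.077
¬¬¬¬((γ ⊙ γ) ∧ α) ⊙ β = max(0, 0.077 + 0.945 − 1) = max(0, 0.022) = 0.022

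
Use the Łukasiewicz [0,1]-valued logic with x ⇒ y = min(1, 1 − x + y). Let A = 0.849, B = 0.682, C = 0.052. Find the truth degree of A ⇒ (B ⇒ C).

B ⇒ C = min(1, 1 − 0.682 + 0.052) = min(1, 0.370) = 0.370
A ⇒ (B ⇒ C) = min(1, 1 − 0.849 + 0.370) = min(1, 0.521) = 0.521

0.521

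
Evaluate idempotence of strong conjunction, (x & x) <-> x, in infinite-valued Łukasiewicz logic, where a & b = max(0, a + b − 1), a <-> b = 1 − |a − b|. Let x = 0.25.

x & x = max(0, 0.25 + 0.25 − 1) = max(0, -0.50) = 0.00
(x & x) <-> x = 1 − |0.00 − 0.25| = 1 − 0.25 = 0.75
(The value 0.75 < 1 shows this instance is not satisfied; fails in Ł∞ since a ⊗ a = max(0, 2a−1) ≠ a in general.)

0.75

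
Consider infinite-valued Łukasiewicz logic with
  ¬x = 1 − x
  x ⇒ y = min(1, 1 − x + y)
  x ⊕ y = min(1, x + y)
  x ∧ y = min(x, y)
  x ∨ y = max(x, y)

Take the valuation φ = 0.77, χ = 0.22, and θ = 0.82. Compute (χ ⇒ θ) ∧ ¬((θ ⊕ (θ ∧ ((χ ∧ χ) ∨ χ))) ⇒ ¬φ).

χ ⇒ θ = min(1, 1 − 0.22 + 0.82) = min(1, 1.60) = 1.00
χ ∧ χ = min(0.22, 0.22) = 0.22
(χ ∧ χ) ∨ χ = max(0.22, 0.22) = 0.22
θ ∧ ((χ ∧ χ) ∨ χ) = min(0.82, 0.22) = 0.22
θ ⊕ (θ ∧ ((χ ∧ χ) ∨ χ)) = min(1, 0.82 + 0.22) = min(1, 1.04) = 1.00
¬φ = 1 − 0.77 = 0.23
(θ ⊕ (θ ∧ ((χ ∧ χ) ∨ χ))) ⇒ ¬φ = min(1, 1 − 1.00 + 0.23) = min(1, 0.23) = 0.23
¬((θ ⊕ (θ ∧ ((χ ∧ χ) ∨ χ))) ⇒ ¬φ) = 1 − 0.23 = 0.77
(χ ⇒ θ) ∧ ¬((θ ⊕ (θ ∧ ((χ ∧ χ) ∨ χ))) ⇒ ¬φ) = min(1.00, 0.77) = 0.77

0.77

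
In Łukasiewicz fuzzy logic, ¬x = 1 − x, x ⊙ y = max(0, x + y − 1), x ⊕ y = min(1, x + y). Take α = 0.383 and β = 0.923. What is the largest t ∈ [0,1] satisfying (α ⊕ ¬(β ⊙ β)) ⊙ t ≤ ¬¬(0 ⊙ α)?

β ⊙ β = max(0, 0.923 + 0.923 − 1) = max(0, 0.846) = 0.846
¬(β ⊙ β) = 1 − 0.846 = 0.154
α ⊕ ¬(β ⊙ β) = min(1, 0.383 + 0.154) = min(1, 0.537) = 0.537
So the left factor is α ⊕ ¬(β ⊙ β) = 0.537.
0 ⊙ α = max(0, 0.000 + 0.383 − 1) = max(0, -0.617) = 0.000
¬(0 ⊙ α) = 1 − 0.000 = 1.000
¬¬(0 ⊙ α) = 1 − 1.000 = 0.000
So the right-hand bound is ¬¬(0 ⊙ α) = 0.000.
The residuum of the Łukasiewicz t-norm gives the supremum: min(1, 1 − 0.537 + 0.000).
1 − 0.537 + 0.000 = 0.463, so t = min(1, 0.463) = 0.463.
Check: 0.537 ⊙ 0.463 = max(0, 0.000) = 0.000 ≤ 0.000.

0.463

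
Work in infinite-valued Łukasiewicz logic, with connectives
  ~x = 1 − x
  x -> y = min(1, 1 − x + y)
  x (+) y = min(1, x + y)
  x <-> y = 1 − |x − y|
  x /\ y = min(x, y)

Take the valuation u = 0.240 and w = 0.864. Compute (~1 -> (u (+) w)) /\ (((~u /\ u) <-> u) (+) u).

~1 = 1 − 1.000 = 0.000
u (+) w = min(1, 0.240 + 0.864) = min(1, 1.104) = 1.000
~1 -> (u (+) w) = min(1, 1 − 0.000 + 1.000) = min(1, 2.000) = 1.000
~u = 1 − 0.240 = 0.760
~u /\ u = min(0.760, 0.240) = 0.240
(~u /\ u) <-> u = 1 − |0.240 − 0.240| = 1 − 0.000 = 1.000
((~u /\ u) <-> u) (+) u = min(1, 1.000 + 0.240) = min(1, 1.240) = 1.000
(~1 -> (u (+) w)) /\ (((~u /\ u) <-> u) (+) u) = min(1.000, 1.000) = 1.000

1.000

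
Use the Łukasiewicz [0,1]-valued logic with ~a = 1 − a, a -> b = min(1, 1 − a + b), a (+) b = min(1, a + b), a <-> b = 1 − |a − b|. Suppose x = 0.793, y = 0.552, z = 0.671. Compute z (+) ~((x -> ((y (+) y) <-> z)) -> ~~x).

y (+) y = min(1, 0.552 + 0.552) = min(1, 1.104) = 1.000
(y (+) y) <-> z = 1 − |1.000 − 0.671| = 1 − 0.329 = 0.671
x -> ((y (+) y) <-> z) = min(1, 1 − 0.793 + 0.671) = min(1, 0.878) = 0.878
~x = 1 − 0.793 = 0.207
~~x = 1 − 0.207 = 0.793
(x -> ((y (+) y) <-> z)) -> ~~x = min(1, 1 − 0.878 + 0.793) = min(1, 0.915) = 0.915
~((x -> ((y (+) y) <-> z)) -> ~~x) = 1 − 0.915 = 0.085
z (+) ~((x -> ((y (+) y) <-> z)) -> ~~x) = min(1, 0.671 + 0.085) = min(1, 0.756) = 0.756

0.756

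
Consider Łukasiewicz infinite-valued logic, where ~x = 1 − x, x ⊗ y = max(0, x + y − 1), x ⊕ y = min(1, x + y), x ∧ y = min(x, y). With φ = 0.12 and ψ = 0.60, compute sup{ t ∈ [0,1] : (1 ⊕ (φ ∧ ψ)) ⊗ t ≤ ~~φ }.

φ ∧ ψ = min(0.12, 0.60) = 0.12
1 ⊕ (φ ∧ ψ) = min(1, 1.00 + 0.12) = min(1, 1.12) = 1.00
So the left factor is 1 ⊕ (φ ∧ ψ) = 1.00.
~φ = 1 − 0.12 = 0.88
~~φ = 1 − 0.88 = 0.12
So the right-hand bound is ~~φ = 0.12.
The residuum of the Łukasiewicz t-norm gives the supremum: min(1, 1 − 1.00 + 0.12).
1 − 1.00 + 0.12 = 0.12, so t = min(1, 0.12) = 0.12.
Check: 1.00 ⊗ 0.12 = max(0, 0.12) = 0.12 ≤ 0.12.

0.12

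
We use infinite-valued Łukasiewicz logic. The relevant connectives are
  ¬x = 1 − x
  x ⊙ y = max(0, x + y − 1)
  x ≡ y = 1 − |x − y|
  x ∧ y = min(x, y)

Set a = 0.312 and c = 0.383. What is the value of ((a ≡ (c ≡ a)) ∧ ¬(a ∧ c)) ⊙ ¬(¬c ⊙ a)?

0.383

c ≡ a = 1 − |0.383 − 0.312| = 1 − 0.071 = 0.929
a ≡ (c ≡ a) = 1 − |0.312 − 0.929| = 1 − 0.617 = 0.383
a ∧ c = min(0.312, 0.383) = 0.312
¬(a ∧ c) = 1 − 0.312 = 0.688
(a ≡ (c ≡ a)) ∧ ¬(a ∧ c) = min(0.383, 0.688) = 0.383
¬c = 1 − 0.383 = 0.617
¬c ⊙ a = max(0, 0.617 + 0.312 − 1) = max(0, -0.071) = 0.000
¬(¬c ⊙ a) = 1 − 0.000 = 1.000
((a ≡ (c ≡ a)) ∧ ¬(a ∧ c)) ⊙ ¬(¬c ⊙ a) = max(0, 0.383 + 1.000 − 1) = max(0, 0.383) = 0.383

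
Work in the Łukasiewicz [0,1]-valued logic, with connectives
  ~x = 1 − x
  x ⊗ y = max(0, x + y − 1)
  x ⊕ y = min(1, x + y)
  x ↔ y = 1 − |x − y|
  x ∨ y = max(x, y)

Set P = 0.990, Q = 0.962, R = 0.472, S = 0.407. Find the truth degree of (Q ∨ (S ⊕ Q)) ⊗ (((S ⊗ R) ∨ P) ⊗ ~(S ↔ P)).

0.573

S ⊕ Q = min(1, 0.407 + 0.962) = min(1, 1.369) = 1.000
Q ∨ (S ⊕ Q) = max(0.962, 1.000) = 1.000
S ⊗ R = max(0, 0.407 + 0.472 − 1) = max(0, -0.121) = 0.000
(S ⊗ R) ∨ P = max(0.000, 0.990) = 0.990
S ↔ P = 1 − |0.407 − 0.990| = 1 − 0.583 = 0.417
~(S ↔ P) = 1 − 0.417 = 0.583
((S ⊗ R) ∨ P) ⊗ ~(S ↔ P) = max(0, 0.990 + 0.583 − 1) = max(0, 0.573) = 0.573
(Q ∨ (S ⊕ Q)) ⊗ (((S ⊗ R) ∨ P) ⊗ ~(S ↔ P)) = max(0, 1.000 + 0.573 − 1) = max(0, 0.573) = 0.573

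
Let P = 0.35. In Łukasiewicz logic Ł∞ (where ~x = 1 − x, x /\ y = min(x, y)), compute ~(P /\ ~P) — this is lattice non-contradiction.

~P = 1 − 0.35 = 0.65
P /\ ~P = min(0.35, 0.65) = 0.35
~(P /\ ~P) = 1 − 0.35 = 0.65
(The value 0.65 < 1 shows this instance is not satisfied; not a Ł∞-tautology — its value is 1 − min(a, 1−a).)

0.65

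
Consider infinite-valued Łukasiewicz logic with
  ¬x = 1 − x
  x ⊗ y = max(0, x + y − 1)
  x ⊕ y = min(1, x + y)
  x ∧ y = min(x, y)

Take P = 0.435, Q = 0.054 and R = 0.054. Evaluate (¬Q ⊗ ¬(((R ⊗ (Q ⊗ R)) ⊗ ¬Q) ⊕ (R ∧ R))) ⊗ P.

¬Q = 1 − 0.054 = 0.946
Q ⊗ R = max(0, 0.054 + 0.054 − 1) = max(0, -0.892) = 0.000
R ⊗ (Q ⊗ R) = max(0, 0.054 + 0.000 − 1) = max(0, -0.946) = 0.000
(R ⊗ (Q ⊗ R)) ⊗ ¬Q = max(0, 0.000 + 0.946 − 1) = max(0, -0.054) = 0.000
R ∧ R = min(0.054, 0.054) = 0.054
((R ⊗ (Q ⊗ R)) ⊗ ¬Q) ⊕ (R ∧ R) = min(1, 0.000 + 0.054) = min(1, 0.054) = 0.054
¬(((R ⊗ (Q ⊗ R)) ⊗ ¬Q) ⊕ (R ∧ R)) = 1 − 0.054 = 0.946
¬Q ⊗ ¬(((R ⊗ (Q ⊗ R)) ⊗ ¬Q) ⊕ (R ∧ R)) = max(0, 0.946 + 0.946 − 1) = max(0, 0.892) = 0.892
(¬Q ⊗ ¬(((R ⊗ (Q ⊗ R)) ⊗ ¬Q) ⊕ (R ∧ R))) ⊗ P = max(0, 0.892 + 0.435 − 1) = max(0, 0.327) = 0.327

0.327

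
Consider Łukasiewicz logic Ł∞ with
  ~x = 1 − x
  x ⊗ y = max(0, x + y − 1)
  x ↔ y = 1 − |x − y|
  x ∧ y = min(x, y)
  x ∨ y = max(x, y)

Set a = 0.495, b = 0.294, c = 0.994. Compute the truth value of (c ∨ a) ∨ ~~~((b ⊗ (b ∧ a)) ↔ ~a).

0.994

c ∨ a = max(0.994, 0.495) = 0.994
b ∧ a = min(0.294, 0.495) = 0.294
b ⊗ (b ∧ a) = max(0, 0.294 + 0.294 − 1) = max(0, -0.412) = 0.000
~a = 1 − 0.495 = 0.505
(b ⊗ (b ∧ a)) ↔ ~a = 1 − |0.000 − 0.505| = 1 − 0.505 = 0.495
~((b ⊗ (b ∧ a)) ↔ ~a) = 1 − 0.495 = 0.505
~~((b ⊗ (b ∧ a)) ↔ ~a) = 1 − 0.505 = 0.495
~~~((b ⊗ (b ∧ a)) ↔ ~a) = 1 − 0.495 = 0.505
(c ∨ a) ∨ ~~~((b ⊗ (b ∧ a)) ↔ ~a) = max(0.994, 0.505) = 0.994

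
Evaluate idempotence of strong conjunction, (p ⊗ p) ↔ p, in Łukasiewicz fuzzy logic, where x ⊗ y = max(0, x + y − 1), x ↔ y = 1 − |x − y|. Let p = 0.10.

p ⊗ p = max(0, 0.10 + 0.10 − 1) = max(0, -0.80) = 0.00
(p ⊗ p) ↔ p = 1 − |0.00 − 0.10| = 1 − 0.10 = 0.90
(The value 0.90 < 1 shows this instance is not satisfied; fails in Ł∞ since a ⊗ a = max(0, 2a−1) ≠ a in general.)

0.90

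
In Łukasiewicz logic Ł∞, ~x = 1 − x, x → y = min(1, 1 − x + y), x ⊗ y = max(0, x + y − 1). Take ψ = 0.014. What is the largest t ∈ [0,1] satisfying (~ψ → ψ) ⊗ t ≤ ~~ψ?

~ψ = 1 − 0.014 = 0.986
~ψ → ψ = min(1, 1 − 0.986 + 0.014) = min(1, 0.028) = 0.028
So the left factor is ~ψ → ψ = 0.028.
~~ψ = 1 − 0.986 = 0.014
So the right-hand bound is ~~ψ = 0.014.
The residuum of the Łukasiewicz t-norm gives the supremum: min(1, 1 − 0.028 + 0.014).
1 − 0.028 + 0.014 = 0.986, so t = min(1, 0.986) = 0.986.
Check: 0.028 ⊗ 0.986 = max(0, 0.014) = 0.014 ≤ 0.014.

0.986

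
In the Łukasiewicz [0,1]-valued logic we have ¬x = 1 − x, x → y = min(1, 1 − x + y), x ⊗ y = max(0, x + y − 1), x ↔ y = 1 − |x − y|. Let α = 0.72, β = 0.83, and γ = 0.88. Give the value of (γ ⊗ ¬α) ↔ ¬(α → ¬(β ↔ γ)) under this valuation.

0.49

¬α = 1 − 0.72 = 0.28
γ ⊗ ¬α = max(0, 0.88 + 0.28 − 1) = max(0, 0.16) = 0.16
β ↔ γ = 1 − |0.83 − 0.88| = 1 − 0.05 = 0.95
¬(β ↔ γ) = 1 − 0.95 = 0.05
α → ¬(β ↔ γ) = min(1, 1 − 0.72 + 0.05) = min(1, 0.33) = 0.33
¬(α → ¬(β ↔ γ)) = 1 − 0.33 = 0.67
(γ ⊗ ¬α) ↔ ¬(α → ¬(β ↔ γ)) = 1 − |0.16 − 0.67| = 1 − 0.51 = 0.49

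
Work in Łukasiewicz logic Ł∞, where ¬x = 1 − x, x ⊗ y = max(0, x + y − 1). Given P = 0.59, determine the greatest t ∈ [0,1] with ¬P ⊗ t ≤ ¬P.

1.00

¬P = 1 − 0.59 = 0.41
So the left factor is ¬P = 0.41.
So the right-hand bound is ¬P = 0.41.
The residuum of the Łukasiewicz t-norm gives the supremum: min(1, 1 − 0.41 + 0.41).
1 − 0.41 + 0.41 = 1.00, so t = min(1, 1.00) = 1.00.
Check: 0.41 ⊗ 1.00 = max(0, 0.41) = 0.41 ≤ 0.41.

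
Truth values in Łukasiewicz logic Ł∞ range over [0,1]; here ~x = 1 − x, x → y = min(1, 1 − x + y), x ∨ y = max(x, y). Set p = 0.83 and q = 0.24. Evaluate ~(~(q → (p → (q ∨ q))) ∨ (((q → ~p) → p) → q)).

0.66

q ∨ q = max(0.24, 0.24) = 0.24
p → (q ∨ q) = min(1, 1 − 0.83 + 0.24) = min(1, 0.41) = 0.41
q → (p → (q ∨ q)) = min(1, 1 − 0.24 + 0.41) = min(1, 1.17) = 1.00
~(q → (p → (q ∨ q))) = 1 − 1.00 = 0.00
~p = 1 − 0.83 = 0.17
q → ~p = min(1, 1 − 0.24 + 0.17) = min(1, 0.93) = 0.93
(q → ~p) → p = min(1, 1 − 0.93 + 0.83) = min(1, 0.90) = 0.90
((q → ~p) → p) → q = min(1, 1 − 0.90 + 0.24) = min(1, 0.34) = 0.34
~(q → (p → (q ∨ q))) ∨ (((q → ~p) → p) → q) = max(0.00, 0.34) = 0.34
~(~(q → (p → (q ∨ q))) ∨ (((q → ~p) → p) → q)) = 1 − 0.34 = 0.66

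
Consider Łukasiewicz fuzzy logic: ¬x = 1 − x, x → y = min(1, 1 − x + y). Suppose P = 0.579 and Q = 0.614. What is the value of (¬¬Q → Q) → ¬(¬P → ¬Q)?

¬Q = 1 − 0.614 = 0.386
¬¬Q = 1 − 0.386 = 0.614
¬¬Q → Q = min(1, 1 − 0.614 + 0.614) = min(1, 1.000) = 1.000
¬P = 1 − 0.579 = 0.421
¬P → ¬Q = min(1, 1 − 0.421 + 0.386) = min(1, 0.965) = 0.965
¬(¬P → ¬Q) = 1 − 0.965 = 0.035
(¬¬Q → Q) → ¬(¬P → ¬Q) = min(1, 1 − 1.000 + 0.035) = min(1, 0.035) = 0.035

0.035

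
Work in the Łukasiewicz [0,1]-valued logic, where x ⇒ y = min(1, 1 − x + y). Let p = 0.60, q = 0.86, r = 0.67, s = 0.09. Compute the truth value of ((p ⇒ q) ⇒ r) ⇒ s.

0.42

p ⇒ q = min(1, 1 − 0.60 + 0.86) = min(1, 1.26) = 1.00
(p ⇒ q) ⇒ r = min(1, 1 − 1.00 + 0.67) = min(1, 0.67) = 0.67
((p ⇒ q) ⇒ r) ⇒ s = min(1, 1 − 0.67 + 0.09) = min(1, 0.42) = 0.42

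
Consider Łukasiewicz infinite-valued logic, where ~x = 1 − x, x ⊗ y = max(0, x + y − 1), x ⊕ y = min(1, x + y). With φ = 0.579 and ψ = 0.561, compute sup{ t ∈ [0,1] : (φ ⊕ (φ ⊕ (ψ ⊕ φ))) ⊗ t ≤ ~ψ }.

0.439

ψ ⊕ φ = min(1, 0.561 + 0.579) = min(1, 1.140) = 1.000
φ ⊕ (ψ ⊕ φ) = min(1, 0.579 + 1.000) = min(1, 1.579) = 1.000
φ ⊕ (φ ⊕ (ψ ⊕ φ)) = min(1, 0.579 + 1.000) = min(1, 1.579) = 1.000
So the left factor is φ ⊕ (φ ⊕ (ψ ⊕ φ)) = 1.000.
~ψ = 1 − 0.561 = 0.439
So the right-hand bound is ~ψ = 0.439.
The residuum of the Łukasiewicz t-norm gives the supremum: min(1, 1 − 1.000 + 0.439).
1 − 1.000 + 0.439 = 0.439, so t = min(1, 0.439) = 0.439.
Check: 1.000 ⊗ 0.439 = max(0, 0.439) = 0.439 ≤ 0.439.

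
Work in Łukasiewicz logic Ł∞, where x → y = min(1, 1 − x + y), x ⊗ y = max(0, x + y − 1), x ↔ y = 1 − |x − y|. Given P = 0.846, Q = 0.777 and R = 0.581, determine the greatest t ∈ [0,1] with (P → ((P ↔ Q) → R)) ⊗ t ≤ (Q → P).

1.000

P ↔ Q = 1 − |0.846 − 0.777| = 1 − 0.069 = 0.931
(P ↔ Q) → R = min(1, 1 − 0.931 + 0.581) = min(1, 0.650) = 0.650
P → ((P ↔ Q) → R) = min(1, 1 − 0.846 + 0.650) = min(1, 0.804) = 0.804
So the left factor is P → ((P ↔ Q) → R) = 0.804.
Q → P = min(1, 1 − 0.777 + 0.846) = min(1, 1.069) = 1.000
So the right-hand bound is Q → P = 1.000.
The residuum of the Łukasiewicz t-norm gives the supremum: min(1, 1 − 0.804 + 1.000).
1 − 0.804 + 1.000 = 1.196, so t = min(1, 1.196) = 1.000.
Check: 0.804 ⊗ 1.000 = max(0, 0.804) = 0.804 ≤ 1.000.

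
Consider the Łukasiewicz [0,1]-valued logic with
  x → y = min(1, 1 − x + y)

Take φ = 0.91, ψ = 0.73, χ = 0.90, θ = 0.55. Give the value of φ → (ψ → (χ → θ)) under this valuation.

1.00

χ → θ = min(1, 1 − 0.90 + 0.55) = min(1, 0.65) = 0.65
ψ → (χ → θ) = min(1, 1 − 0.73 + 0.65) = min(1, 0.92) = 0.92
φ → (ψ → (χ → θ)) = min(1, 1 − 0.91 + 0.92) = min(1, 1.01) = 1.00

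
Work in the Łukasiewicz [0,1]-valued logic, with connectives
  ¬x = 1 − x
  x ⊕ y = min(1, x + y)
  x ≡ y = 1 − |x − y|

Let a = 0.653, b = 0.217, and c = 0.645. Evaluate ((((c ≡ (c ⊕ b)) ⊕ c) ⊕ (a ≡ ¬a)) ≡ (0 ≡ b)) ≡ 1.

c ⊕ b = min(1, 0.645 + 0.217) = min(1, 0.862) = 0.862
c ≡ (c ⊕ b) = 1 − |0.645 − 0.862| = 1 − 0.217 = 0.783
(c ≡ (c ⊕ b)) ⊕ c = min(1, 0.783 + 0.645) = min(1, 1.428) = 1.000
¬a = 1 − 0.653 = 0.347
a ≡ ¬a = 1 − |0.653 − 0.347| = 1 − 0.306 = 0.694
((c ≡ (c ⊕ b)) ⊕ c) ⊕ (a ≡ ¬a) = min(1, 1.000 + 0.694) = min(1, 1.694) = 1.000
0 ≡ b = 1 − |0.000 − 0.217| = 1 − 0.217 = 0.783
(((c ≡ (c ⊕ b)) ⊕ c) ⊕ (a ≡ ¬a)) ≡ (0 ≡ b) = 1 − |1.000 − 0.783| = 1 − 0.217 = 0.783
((((c ≡ (c ⊕ b)) ⊕ c) ⊕ (a ≡ ¬a)) ≡ (0 ≡ b)) ≡ 1 = 1 − |0.783 − 1.000| = 1 − 0.217 = 0.783

0.783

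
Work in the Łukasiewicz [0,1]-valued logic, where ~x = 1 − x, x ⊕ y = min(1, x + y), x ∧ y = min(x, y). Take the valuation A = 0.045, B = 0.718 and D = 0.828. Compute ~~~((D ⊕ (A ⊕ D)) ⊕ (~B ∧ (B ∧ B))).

A ⊕ D = min(1, 0.045 + 0.828) = min(1, 0.873) = 0.873
D ⊕ (A ⊕ D) = min(1, 0.828 + 0.873) = min(1, 1.701) = 1.000
~B = 1 − 0.718 = 0.282
B ∧ B = min(0.718, 0.718) = 0.718
~B ∧ (B ∧ B) = min(0.282, 0.718) = 0.282
(D ⊕ (A ⊕ D)) ⊕ (~B ∧ (B ∧ B)) = min(1, 1.000 + 0.282) = min(1, 1.282) = 1.000
~((D ⊕ (A ⊕ D)) ⊕ (~B ∧ (B ∧ B))) = 1 − 1.000 = 0.000
~~((D ⊕ (A ⊕ D)) ⊕ (~B ∧ (B ∧ B))) = 1 − 0.000 = 1.000
~~~((D ⊕ (A ⊕ D)) ⊕ (~B ∧ (B ∧ B))) = 1 − 1.000 = 0.000

0.000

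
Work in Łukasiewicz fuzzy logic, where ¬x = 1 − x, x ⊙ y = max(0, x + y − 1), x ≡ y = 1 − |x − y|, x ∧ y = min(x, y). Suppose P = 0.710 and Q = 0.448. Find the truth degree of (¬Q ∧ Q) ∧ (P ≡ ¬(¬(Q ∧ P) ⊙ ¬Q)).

0.448

¬Q = 1 − 0.448 = 0.552
¬Q ∧ Q = min(0.552, 0.448) = 0.448
Q ∧ P = min(0.448, 0.710) = 0.448
¬(Q ∧ P) = 1 − 0.448 = 0.552
¬(Q ∧ P) ⊙ ¬Q = max(0, 0.552 + 0.552 − 1) = max(0, 0.104) = 0.104
¬(¬(Q ∧ P) ⊙ ¬Q) = 1 − 0.104 = 0.896
P ≡ ¬(¬(Q ∧ P) ⊙ ¬Q) = 1 − |0.710 − 0.896| = 1 − 0.186 = 0.814
(¬Q ∧ Q) ∧ (P ≡ ¬(¬(Q ∧ P) ⊙ ¬Q)) = min(0.448, 0.814) = 0.448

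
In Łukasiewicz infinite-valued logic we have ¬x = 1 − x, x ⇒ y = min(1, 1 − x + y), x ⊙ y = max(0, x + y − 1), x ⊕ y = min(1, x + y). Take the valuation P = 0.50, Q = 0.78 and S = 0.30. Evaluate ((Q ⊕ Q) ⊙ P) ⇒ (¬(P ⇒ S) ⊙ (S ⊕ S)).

0.50

Q ⊕ Q = min(1, 0.78 + 0.78) = min(1, 1.56) = 1.00
(Q ⊕ Q) ⊙ P = max(0, 1.00 + 0.50 − 1) = max(0, 0.50) = 0.50
P ⇒ S = min(1, 1 − 0.50 + 0.30) = min(1, 0.80) = 0.80
¬(P ⇒ S) = 1 − 0.80 = 0.20
S ⊕ S = min(1, 0.30 + 0.30) = min(1, 0.60) = 0.60
¬(P ⇒ S) ⊙ (S ⊕ S) = max(0, 0.20 + 0.60 − 1) = max(0, -0.20) = 0.00
((Q ⊕ Q) ⊙ P) ⇒ (¬(P ⇒ S) ⊙ (S ⊕ S)) = min(1, 1 − 0.50 + 0.00) = min(1, 0.50) = 0.50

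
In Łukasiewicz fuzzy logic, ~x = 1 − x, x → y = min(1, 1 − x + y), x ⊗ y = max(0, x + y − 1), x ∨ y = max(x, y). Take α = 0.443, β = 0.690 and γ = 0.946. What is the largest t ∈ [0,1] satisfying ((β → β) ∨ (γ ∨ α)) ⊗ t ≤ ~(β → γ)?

β → β = min(1, 1 − 0.690 + 0.690) = min(1, 1.000) = 1.000
γ ∨ α = max(0.946, 0.443) = 0.946
(β → β) ∨ (γ ∨ α) = max(1.000, 0.946) = 1.000
So the left factor is (β → β) ∨ (γ ∨ α) = 1.000.
β → γ = min(1, 1 − 0.690 + 0.946) = min(1, 1.256) = 1.000
~(β → γ) = 1 − 1.000 = 0.000
So the right-hand bound is ~(β → γ) = 0.000.
The residuum of the Łukasiewicz t-norm gives the supremum: min(1, 1 − 1.000 + 0.000).
1 − 1.000 + 0.000 = 0.000, so t = min(1, 0.000) = 0.000.
Check: 1.000 ⊗ 0.000 = max(0, 0.000) = 0.000 ≤ 0.000.

0.000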